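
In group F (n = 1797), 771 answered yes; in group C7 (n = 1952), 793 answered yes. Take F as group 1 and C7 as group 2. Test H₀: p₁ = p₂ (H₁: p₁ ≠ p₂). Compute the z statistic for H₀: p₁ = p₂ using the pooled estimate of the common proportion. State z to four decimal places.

p̂₁ = 771/1797 ≈ 0.429048, p̂₂ = 793/1952 ≈ 0.406250.
Pooled p̂ = (771+793)/(1797+1952) = 1564/3749 = 0.417178.
SE = √(p̂(1−p̂)(1/n₁+1/n₂)) = √(0.417178·0.582822·0.00106878) = √(0.000259863) = 0.016120.
z = (0.429048 − 0.406250)/0.016120 = 0.022798/0.016120 = 1.4143.

z = 1.4143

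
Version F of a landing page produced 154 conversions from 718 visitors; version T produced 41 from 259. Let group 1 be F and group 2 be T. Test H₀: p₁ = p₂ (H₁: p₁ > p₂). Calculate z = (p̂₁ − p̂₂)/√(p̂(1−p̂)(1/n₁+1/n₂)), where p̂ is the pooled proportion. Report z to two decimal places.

z = 1.94

p̂₁ = 154/718 ≈ 0.2145, p̂₂ = 41/259 ≈ 0.1583.
Pooled p̂ = (154+41)/(718+259) = 195/977 = 0.1996.
SE = √(p̂(1−p̂)(1/n₁+1/n₂)) = √(0.1996·0.8004·0.00525376) = √(0.00083931) = 0.0290.
z = (0.2145 − 0.1583)/0.0290 = 0.0562/0.0290 = 1.94.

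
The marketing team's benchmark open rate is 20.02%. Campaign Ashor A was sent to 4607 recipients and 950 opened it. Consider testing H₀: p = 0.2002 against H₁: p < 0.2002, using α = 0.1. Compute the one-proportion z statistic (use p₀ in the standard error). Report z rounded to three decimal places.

p̂ = 950/4607 ≈ 0.20621.
SE = √(p₀(1−p₀)/n) = √(0.16012/4607) = 0.00590.
z = (0.20621 − 0.2002)/0.00590 = 0.00601/0.00590 = 1.019.
p-value = P(Z < 1.019) ≈ 0.8459, so at α = 0.1 we fail to reject H₀.

z = 1.019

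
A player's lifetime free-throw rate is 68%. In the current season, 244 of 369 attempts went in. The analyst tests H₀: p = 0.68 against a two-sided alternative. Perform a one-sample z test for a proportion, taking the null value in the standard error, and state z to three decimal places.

z = -0.772

p̂ = 244/369 ≈ 0.66125.
Under H₀, SE = √(0.68·0.32/369) = √(0.000589702) = 0.02428.
z = (0.66125 − 0.68)/0.02428 = -0.01875/0.02428 = -0.772.
p-value = 2·P(Z > 0.772) ≈ 0.4400.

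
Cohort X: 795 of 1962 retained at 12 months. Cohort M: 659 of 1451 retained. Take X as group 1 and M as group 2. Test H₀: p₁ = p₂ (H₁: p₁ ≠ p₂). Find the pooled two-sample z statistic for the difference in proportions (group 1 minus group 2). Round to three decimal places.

p̂₁ = 795/1962 = 0.40520, p̂₂ = 659/1451 = 0.45417.
Pooled p̂ = (795+659)/(1962+1451) = 1454/3413 = 0.42602.
SE = √(0.244527 × 0.00119886) = 0.01712.
z = (0.40520 − 0.45417)/0.01712 = -0.04897/0.01712 = -2.860.
p-value = 2·P(Z > 2.860) ≈ 0.0042.

z = -2.860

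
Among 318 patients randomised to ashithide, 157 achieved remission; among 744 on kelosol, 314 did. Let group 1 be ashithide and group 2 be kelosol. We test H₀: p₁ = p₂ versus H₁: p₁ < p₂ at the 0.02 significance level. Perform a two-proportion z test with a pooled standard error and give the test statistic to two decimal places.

p̂₁ = 157/318 = 0.4937, p̂₂ = 314/744 = 0.4220.
Pooled p̂ = (157+314)/(318+744) = 471/1062 = 0.4435.
SE = √(p̂(1−p̂)(1/n₁+1/n₂)) = √(0.4435·0.5565·0.00448874) = √(0.00110786) = 0.0333.
z = (0.4937 − 0.4220)/0.0333 = 0.0717/0.0333 = 2.15.
p-value = P(Z < 2.153) ≈ 0.9843, so at α = 0.02 we fail to reject H₀.

z = 2.15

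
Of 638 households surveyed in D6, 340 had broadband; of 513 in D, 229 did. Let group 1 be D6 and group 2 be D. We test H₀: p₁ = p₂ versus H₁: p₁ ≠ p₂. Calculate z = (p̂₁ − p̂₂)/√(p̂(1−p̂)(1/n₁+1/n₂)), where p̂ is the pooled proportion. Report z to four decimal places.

p̂₁ = 340/638 = 0.532915, p̂₂ = 229/513 = 0.446394.
Pooled p̂ = (340+229)/(638+513) = 569/1151 = 0.494353.
SE = √(0.249968 × 0.00351672) = 0.029649.
z = (0.532915 − 0.446394)/0.029649 = 0.086521/0.029649 = 2.9182.

z = 2.9182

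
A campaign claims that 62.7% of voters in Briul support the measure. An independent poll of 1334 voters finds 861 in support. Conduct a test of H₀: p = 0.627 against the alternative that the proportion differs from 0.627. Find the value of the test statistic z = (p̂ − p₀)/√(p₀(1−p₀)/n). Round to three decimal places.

p̂ = 861/1334 = 0.64543.
Standard error under H₀: √(0.627×0.373/1334) = 0.01324.
z = (0.64543 − 0.627)/0.01324 = 0.01843/0.01324 = 1.392.

z = 1.392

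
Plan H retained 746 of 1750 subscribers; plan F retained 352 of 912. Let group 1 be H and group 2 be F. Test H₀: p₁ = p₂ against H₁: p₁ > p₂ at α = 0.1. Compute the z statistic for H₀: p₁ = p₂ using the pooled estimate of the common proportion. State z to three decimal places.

z = 2.006

p̂₁ = 746/1750 ≈ 0.42629, p̂₂ = 352/912 ≈ 0.38596.
Pooled p̂ = (746+352)/(1750+912) = 1098/2662 = 0.41247.
SE = √(0.242339 × 0.00166792) = 0.02010.
z = (0.42629 − 0.38596)/0.02010 = 0.04033/0.02010 = 2.006.
p-value = P(Z > 2.006) ≈ 0.0225, so at α = 0.1 we reject H₀.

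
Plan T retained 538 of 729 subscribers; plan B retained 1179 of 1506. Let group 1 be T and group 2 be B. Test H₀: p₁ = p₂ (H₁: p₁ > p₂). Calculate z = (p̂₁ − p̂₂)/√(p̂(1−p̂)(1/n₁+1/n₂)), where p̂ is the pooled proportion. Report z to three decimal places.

p̂₁ = 538/729 ≈ 0.73800, p̂₂ = 1179/1506 ≈ 0.78287.
Pooled p̂ = (538+1179)/(729+1506) = 1717/2235 = 0.76823.
SE = √(0.178051 × 0.00203575) = 0.01904.
z = (0.73800 − 0.78287)/0.01904 = -0.04487/0.01904 = -2.357.
p-value = P(Z > -2.357) ≈ 0.9908.

z = -2.357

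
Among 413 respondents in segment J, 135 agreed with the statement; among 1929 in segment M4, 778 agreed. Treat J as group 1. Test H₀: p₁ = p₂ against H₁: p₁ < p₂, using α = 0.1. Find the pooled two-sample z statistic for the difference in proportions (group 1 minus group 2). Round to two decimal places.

p̂₁ = 135/413 = 0.3269, p̂₂ = 778/1929 = 0.4033.
Pooled p̂ = (135+778)/(413+1929) = 913/2342 = 0.3898.
SE = √(0.237864 × 0.00293971) = 0.0264.
z = (0.3269 − 0.4033)/0.0264 = -0.0764/0.0264 = -2.89.
p-value = P(Z < -2.891) ≈ 0.0019, so at α = 0.1 we reject H₀.

z = -2.89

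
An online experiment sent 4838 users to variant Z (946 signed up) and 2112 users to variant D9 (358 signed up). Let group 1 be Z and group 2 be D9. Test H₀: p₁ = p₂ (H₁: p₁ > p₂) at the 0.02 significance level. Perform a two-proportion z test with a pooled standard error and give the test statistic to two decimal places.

z = 2.56

p̂₁ = 946/4838 ≈ 0.19554, p̂₂ = 358/2112 ≈ 0.16951.
Pooled p̂ = (946+358)/(4838+2112) = 1304/6950 = 0.18763.
SE = √(p̂(1−p̂)(1/n₁+1/n₂)) = √(0.18763·0.81237·0.000680182) = √(0.000103675) = 0.01018.
z = (0.19554 − 0.16951)/0.01018 = 0.02603/0.01018 = 2.56.
p-value = P(Z > 2.556) ≈ 0.0053, so at α = 0.02 we reject H₀.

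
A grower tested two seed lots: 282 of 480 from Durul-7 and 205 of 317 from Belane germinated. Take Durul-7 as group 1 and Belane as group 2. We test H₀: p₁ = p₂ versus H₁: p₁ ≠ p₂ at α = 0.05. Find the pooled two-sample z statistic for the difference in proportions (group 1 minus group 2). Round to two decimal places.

p̂₁ = 282/480 ≈ 0.5875, p̂₂ = 205/317 ≈ 0.6467.
Pooled p̂ = (282+205)/(480+317) = 487/797 = 0.6110.
SE = √(0.23767 × 0.00523791) = 0.0353.
z = (0.5875 − 0.6467)/0.0353 = -0.0592/0.0353 = -1.68.
p-value = 2·P(Z > 1.678) ≈ 0.0934; since p > α = 0.05, fail to reject H₀.

z = -1.68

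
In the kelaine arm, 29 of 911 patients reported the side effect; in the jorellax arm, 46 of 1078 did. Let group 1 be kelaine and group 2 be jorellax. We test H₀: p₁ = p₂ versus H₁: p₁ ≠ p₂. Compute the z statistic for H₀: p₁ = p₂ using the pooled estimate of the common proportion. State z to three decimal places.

p̂₁ = 29/911 = 0.031833, p̂₂ = 46/1078 = 0.042672.
Pooled p̂ = (29+46)/(911+1078) = 75/1989 = 0.037707.
SE = √(0.0362855 × 0.00202534) = 0.008573.
z = (0.031833 − 0.042672)/0.008573 = -0.010839/0.008573 = -1.264.

z = -1.264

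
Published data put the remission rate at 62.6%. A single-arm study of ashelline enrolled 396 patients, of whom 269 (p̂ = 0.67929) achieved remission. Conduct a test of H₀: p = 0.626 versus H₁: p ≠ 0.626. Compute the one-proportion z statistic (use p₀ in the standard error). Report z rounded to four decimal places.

p̂ = 269/396 ≈ 0.679293.
Under H₀, SE = √(0.626·0.374/396) = √(0.000591222) = 0.024315.
z = (0.679293 − 0.626)/0.024315 = 0.053293/0.024315 = 2.1918.

z = 2.1918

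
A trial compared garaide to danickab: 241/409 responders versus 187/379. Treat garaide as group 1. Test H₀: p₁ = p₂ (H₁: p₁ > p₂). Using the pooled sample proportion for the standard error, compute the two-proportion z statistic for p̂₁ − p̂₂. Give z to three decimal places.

p̂₁ = 241/409 = 0.58924, p̂₂ = 187/379 = 0.49340.
Pooled p̂ = (241+187)/(409+379) = 428/788 = 0.54315.
SE = √(0.248138 × 0.00508351) = 0.03552.
z = (0.58924 − 0.49340)/0.03552 = 0.09584/0.03552 = 2.698.

z = 2.698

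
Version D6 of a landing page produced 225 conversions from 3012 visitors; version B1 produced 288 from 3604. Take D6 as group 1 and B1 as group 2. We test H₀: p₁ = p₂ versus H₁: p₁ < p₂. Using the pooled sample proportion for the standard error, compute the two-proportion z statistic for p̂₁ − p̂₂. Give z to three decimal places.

z = -0.789

p̂₁ = 225/3012 ≈ 0.07470, p̂₂ = 288/3604 ≈ 0.07991.
Pooled p̂ = (225+288)/(3012+3604) = 513/6616 = 0.07754.
SE = √(p̂(1−p̂)(1/n₁+1/n₂)) = √(0.07754·0.92246·0.000609475) = √(4.35939e-05) = 0.00660.
z = (0.07470 − 0.07991)/0.00660 = -0.00521/0.00660 = -0.789.
p-value = P(Z < -0.789) ≈ 0.2150.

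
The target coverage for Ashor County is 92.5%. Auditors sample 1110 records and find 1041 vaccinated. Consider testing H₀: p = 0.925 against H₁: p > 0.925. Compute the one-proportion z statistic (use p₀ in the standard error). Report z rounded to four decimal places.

p̂ = 1041/1110 = 0.9378378.
Under H₀, SE = √(0.925·0.075/1110) = √(6.25e-05) = 0.0079057.
z = (0.9378378 − 0.925)/0.0079057 = 0.0128378/0.0079057 = 1.6239.
p-value = P(Z > 1.624) ≈ 0.0522.

z = 1.6239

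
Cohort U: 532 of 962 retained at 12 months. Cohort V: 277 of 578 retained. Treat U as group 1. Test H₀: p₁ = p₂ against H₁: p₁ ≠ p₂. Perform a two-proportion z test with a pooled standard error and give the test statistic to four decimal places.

p̂₁ = 532/962 = 0.553015, p̂₂ = 277/578 = 0.479239.
Pooled p̂ = (532+277)/(962+578) = 809/1540 = 0.525325.
SE = √(0.249359 × 0.0027696) = 0.026280.
z = (0.553015 − 0.479239)/0.026280 = 0.073776/0.026280 = 2.8073.
p-value = 2·P(Z > 2.807) ≈ 0.0050.

z = 2.8073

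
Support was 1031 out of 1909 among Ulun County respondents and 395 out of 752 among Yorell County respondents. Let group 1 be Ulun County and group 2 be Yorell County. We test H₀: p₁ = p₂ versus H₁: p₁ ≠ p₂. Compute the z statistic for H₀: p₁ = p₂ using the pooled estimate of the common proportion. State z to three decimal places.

z = 0.690

p̂₁ = 1031/1909 = 0.540073, p̂₂ = 395/752 = 0.525266.
Pooled p̂ = (1031+395)/(1909+752) = 1426/2661 = 0.535889.
SE = √(0.248712 × 0.00185362) = 0.021471.
z = (0.540073 − 0.525266)/0.021471 = 0.014807/0.021471 = 0.690.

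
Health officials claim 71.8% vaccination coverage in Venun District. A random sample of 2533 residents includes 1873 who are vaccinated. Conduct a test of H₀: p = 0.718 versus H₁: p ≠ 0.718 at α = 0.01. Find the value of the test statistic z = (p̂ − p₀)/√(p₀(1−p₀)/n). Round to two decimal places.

z = 2.40

p̂ = 1873/2533 ≈ 0.7394.
Under H₀, SE = √(0.718·0.282/2533) = √(7.99353e-05) = 0.0089.
z = (0.7394 − 0.718)/0.0089 = 0.0214/0.0089 = 2.40.
Two-sided p-value ≈ 2·Φ(−2.398) = 0.0165. With α = 0.01, fail to reject H₀.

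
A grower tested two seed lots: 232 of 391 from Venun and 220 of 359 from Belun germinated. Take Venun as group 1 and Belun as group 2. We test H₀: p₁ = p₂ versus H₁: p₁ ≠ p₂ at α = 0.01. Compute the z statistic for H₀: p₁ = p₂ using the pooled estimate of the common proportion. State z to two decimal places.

z = -0.54

p̂₁ = 232/391 = 0.5934, p̂₂ = 220/359 = 0.6128.
Pooled p̂ = (232+220)/(391+359) = 452/750 = 0.6027.
SE = √(0.23946 × 0.00534306) = 0.0358.
z = (0.5934 − 0.6128)/0.0358 = -0.0194/0.0358 = -0.54.
p-value = 2·P(Z > 0.544) ≈ 0.5864. With α = 0.01, fail to reject H₀.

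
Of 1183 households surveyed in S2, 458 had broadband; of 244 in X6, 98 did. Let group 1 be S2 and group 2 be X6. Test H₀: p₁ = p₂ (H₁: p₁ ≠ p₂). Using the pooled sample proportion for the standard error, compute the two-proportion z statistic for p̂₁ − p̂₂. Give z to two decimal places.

z = -0.42

p̂₁ = 458/1183 = 0.3872, p̂₂ = 98/244 = 0.4016.
Pooled p̂ = (458+98)/(1183+244) = 556/1427 = 0.3896.
SE = √(p̂(1−p̂)(1/n₁+1/n₂)) = √(0.3896·0.6104·0.00494367) = √(0.00117569) = 0.0343.
z = (0.3872 − 0.4016)/0.0343 = -0.0144/0.0343 = -0.42.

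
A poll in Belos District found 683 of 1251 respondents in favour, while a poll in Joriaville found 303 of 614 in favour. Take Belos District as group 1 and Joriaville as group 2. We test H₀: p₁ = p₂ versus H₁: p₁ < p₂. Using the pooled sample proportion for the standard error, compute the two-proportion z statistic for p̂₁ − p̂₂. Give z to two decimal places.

p̂₁ = 683/1251 ≈ 0.5460, p̂₂ = 303/614 ≈ 0.4935.
Pooled p̂ = (683+303)/(1251+614) = 986/1865 = 0.5287.
SE = √(0.249177 × 0.00242803) = 0.0246.
z = (0.5460 − 0.4935)/0.0246 = 0.0525/0.0246 = 2.13.
p-value = P(Z < 2.134) ≈ 0.9836.

z = 2.13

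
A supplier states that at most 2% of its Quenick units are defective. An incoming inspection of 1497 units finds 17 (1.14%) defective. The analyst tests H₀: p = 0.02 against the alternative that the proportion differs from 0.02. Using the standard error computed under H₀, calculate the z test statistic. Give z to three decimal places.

p̂ = 17/1497 ≈ 0.011356.
Standard error under H₀: √(0.02×0.98/1497) = 0.003618.
z = (0.011356 − 0.02)/0.003618 = -0.008644/0.003618 = -2.389.
Two-sided p-value ≈ 2·Φ(−2.389) = 0.0169.

z = -2.389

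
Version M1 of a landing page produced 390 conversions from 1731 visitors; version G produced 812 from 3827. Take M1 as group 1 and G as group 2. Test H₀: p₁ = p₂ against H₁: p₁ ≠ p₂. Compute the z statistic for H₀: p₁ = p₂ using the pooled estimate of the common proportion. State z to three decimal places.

p̂₁ = 390/1731 = 0.225303, p̂₂ = 812/3827 = 0.212177.
Pooled p̂ = (390+812)/(1731+3827) = 1202/5558 = 0.216265.
SE = √(p̂(1−p̂)(1/n₁+1/n₂)) = √(0.216265·0.783735·0.000839002) = √(0.000142206) = 0.011925.
z = (0.225303 − 0.212177)/0.011925 = 0.013126/0.011925 = 1.101.

z = 1.101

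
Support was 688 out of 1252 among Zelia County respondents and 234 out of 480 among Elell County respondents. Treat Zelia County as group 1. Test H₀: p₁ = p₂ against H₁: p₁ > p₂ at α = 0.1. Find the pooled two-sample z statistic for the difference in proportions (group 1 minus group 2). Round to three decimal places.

z = 2.315

p̂₁ = 688/1252 ≈ 0.54952, p̂₂ = 234/480 ≈ 0.48750.
Pooled p̂ = (688+234)/(1252+480) = 922/1732 = 0.53233.
SE = √(p̂(1−p̂)(1/n₁+1/n₂)) = √(0.53233·0.46767·0.00288206) = √(0.000717501) = 0.02679.
z = (0.54952 − 0.48750)/0.02679 = 0.06202/0.02679 = 2.315.
p-value = P(Z > 2.315) ≈ 0.0103, so at α = 0.1 we reject H₀.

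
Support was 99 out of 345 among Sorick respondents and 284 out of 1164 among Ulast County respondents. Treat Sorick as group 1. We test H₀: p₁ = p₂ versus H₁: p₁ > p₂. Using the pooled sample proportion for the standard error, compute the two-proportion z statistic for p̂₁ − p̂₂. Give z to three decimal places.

z = 1.611

p̂₁ = 99/345 = 0.28696, p̂₂ = 284/1164 = 0.24399.
Pooled p̂ = (99+284)/(345+1164) = 383/1509 = 0.25381.
SE = √(0.189391 × 0.00375766) = 0.02668.
z = (0.28696 − 0.24399)/0.02668 = 0.04297/0.02668 = 1.611.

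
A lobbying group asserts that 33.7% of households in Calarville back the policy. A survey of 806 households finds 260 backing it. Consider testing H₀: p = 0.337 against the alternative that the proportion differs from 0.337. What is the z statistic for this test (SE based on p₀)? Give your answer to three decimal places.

z = -0.866

p̂ = 260/806 = 0.32258.
SE = √(p₀(1−p₀)/n) = √(0.22343/806) = 0.01665.
z = (0.32258 − 0.337)/0.01665 = -0.01442/0.01665 = -0.866.
Two-sided p-value ≈ 2·Φ(−0.866) = 0.3865.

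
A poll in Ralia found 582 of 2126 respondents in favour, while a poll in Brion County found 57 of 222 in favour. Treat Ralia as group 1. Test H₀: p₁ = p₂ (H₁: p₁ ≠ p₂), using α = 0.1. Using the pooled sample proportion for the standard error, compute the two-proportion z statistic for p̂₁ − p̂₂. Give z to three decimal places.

p̂₁ = 582/2126 = 0.27375, p̂₂ = 57/222 = 0.25676.
Pooled p̂ = (582+57)/(2126+222) = 639/2348 = 0.27215.
SE = √(p̂(1−p̂)(1/n₁+1/n₂)) = √(0.27215·0.72785·0.00497487) = √(0.000985436) = 0.03139.
z = (0.27375 − 0.25676)/0.03139 = 0.01699/0.03139 = 0.541.
Two-sided p-value ≈ 2·Φ(−0.541) = 0.5882. With α = 0.1, fail to reject H₀.

z = 0.541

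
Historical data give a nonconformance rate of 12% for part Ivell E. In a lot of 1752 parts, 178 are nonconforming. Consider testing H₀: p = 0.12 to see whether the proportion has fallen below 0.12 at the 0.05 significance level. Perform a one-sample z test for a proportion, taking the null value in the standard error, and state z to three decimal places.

p̂ = 178/1752 = 0.101598.
Standard error under H₀: √(0.12×0.88/1752) = 0.007764.
z = (0.101598 − 0.12)/0.007764 = -0.018402/0.007764 = -2.370.
p-value = P(Z < -2.370) ≈ 0.0089, so at α = 0.05 we reject H₀.

z = -2.370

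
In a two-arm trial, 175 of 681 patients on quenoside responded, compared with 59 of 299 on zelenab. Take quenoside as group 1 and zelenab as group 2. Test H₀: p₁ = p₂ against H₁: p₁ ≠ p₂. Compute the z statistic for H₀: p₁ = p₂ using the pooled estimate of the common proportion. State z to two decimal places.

p̂₁ = 175/681 ≈ 0.2570, p̂₂ = 59/299 ≈ 0.1973.
Pooled p̂ = (175+59)/(681+299) = 234/980 = 0.2388.
SE = √(0.181762 × 0.00481291) = 0.0296.
z = (0.2570 − 0.1973)/0.0296 = 0.0597/0.0296 = 2.02.

z = 2.02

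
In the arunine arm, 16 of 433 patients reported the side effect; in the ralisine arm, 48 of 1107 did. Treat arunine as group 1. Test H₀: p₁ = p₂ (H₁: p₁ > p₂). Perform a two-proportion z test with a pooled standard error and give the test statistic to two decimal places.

z = -0.57

p̂₁ = 16/433 = 0.0370, p̂₂ = 48/1107 = 0.0434.
Pooled p̂ = (16+48)/(433+1107) = 64/1540 = 0.0416.
SE = √(0.0398313 × 0.00321281) = 0.0113.
z = (0.0370 − 0.0434)/0.0113 = -0.0064/0.0113 = -0.57.
p-value = P(Z > -0.567) ≈ 0.7145.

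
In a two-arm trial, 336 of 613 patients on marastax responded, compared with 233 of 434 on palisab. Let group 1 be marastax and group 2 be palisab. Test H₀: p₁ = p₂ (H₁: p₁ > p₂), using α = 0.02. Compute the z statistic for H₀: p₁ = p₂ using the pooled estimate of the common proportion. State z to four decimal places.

z = 0.3603

p̂₁ = 336/613 ≈ 0.548124, p̂₂ = 233/434 ≈ 0.536866.
Pooled p̂ = (336+233)/(613+434) = 569/1047 = 0.543457.
SE = √(p̂(1−p̂)(1/n₁+1/n₂)) = √(0.543457·0.456543·0.00393547) = √(0.000976435) = 0.031248.
z = (0.548124 − 0.536866)/0.031248 = 0.011258/0.031248 = 0.3603.
p-value = P(Z > 0.360) ≈ 0.3593. With α = 0.02, fail to reject H₀.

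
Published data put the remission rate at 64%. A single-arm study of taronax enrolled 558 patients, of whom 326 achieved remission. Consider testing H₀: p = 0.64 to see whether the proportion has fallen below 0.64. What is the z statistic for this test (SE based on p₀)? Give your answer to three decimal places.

z = -2.745

p̂ = 326/558 ≈ 0.58423.
Standard error under H₀: √(0.64×0.36/558) = 0.02032.
z = (0.58423 − 0.64)/0.02032 = -0.05577/0.02032 = -2.745.
p-value = P(Z < -2.745) ≈ 0.0030.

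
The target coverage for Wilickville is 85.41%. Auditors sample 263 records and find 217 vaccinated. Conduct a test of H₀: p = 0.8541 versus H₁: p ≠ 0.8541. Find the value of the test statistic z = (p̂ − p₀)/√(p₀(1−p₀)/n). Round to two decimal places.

p̂ = 217/263 = 0.8251.
Standard error under H₀: √(0.8541×0.1459/263) = 0.0218.
z = (0.8251 − 0.8541)/0.0218 = -0.0290/0.0218 = -1.33.
Two-sided p-value ≈ 2·Φ(−1.333) = 0.1827.

z = -1.33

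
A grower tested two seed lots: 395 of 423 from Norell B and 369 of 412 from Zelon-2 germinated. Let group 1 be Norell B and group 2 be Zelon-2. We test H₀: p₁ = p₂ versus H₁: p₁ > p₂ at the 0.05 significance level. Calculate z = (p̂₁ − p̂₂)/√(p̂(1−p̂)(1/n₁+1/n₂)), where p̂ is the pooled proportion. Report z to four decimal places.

p̂₁ = 395/423 ≈ 0.933806, p̂₂ = 369/412 ≈ 0.895631.
Pooled p̂ = (395+369)/(423+412) = 764/835 = 0.914970.
SE = √(0.0777998 × 0.00479125) = 0.019307.
z = (0.933806 − 0.895631)/0.019307 = 0.038175/0.019307 = 1.9773.
p-value = P(Z > 1.977) ≈ 0.0240, so at α = 0.05 we reject H₀.

z = 1.9773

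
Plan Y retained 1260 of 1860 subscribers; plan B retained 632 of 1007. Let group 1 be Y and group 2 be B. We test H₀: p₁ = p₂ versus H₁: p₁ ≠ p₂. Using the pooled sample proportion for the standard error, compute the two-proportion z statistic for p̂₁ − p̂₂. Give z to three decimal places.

p̂₁ = 1260/1860 ≈ 0.67742, p̂₂ = 632/1007 ≈ 0.62761.
Pooled p̂ = (1260+632)/(1860+1007) = 1892/2867 = 0.65992.
SE = √(0.224425 × 0.00153068) = 0.01853.
z = (0.67742 − 0.62761)/0.01853 = 0.04981/0.01853 = 2.688.
p-value = 2·P(Z > 2.688) ≈ 0.0072.

z = 2.688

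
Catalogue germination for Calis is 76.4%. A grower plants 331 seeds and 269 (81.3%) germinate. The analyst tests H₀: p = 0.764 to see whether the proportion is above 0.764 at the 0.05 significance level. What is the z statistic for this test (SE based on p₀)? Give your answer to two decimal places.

p̂ = 269/331 = 0.8127.
Under H₀, SE = √(0.764·0.236/331) = √(0.000544725) = 0.0233.
z = (0.8127 − 0.764)/0.0233 = 0.0487/0.0233 = 2.09.
p-value = P(Z > 2.086) ≈ 0.0185, so at α = 0.05 we reject H₀.

z = 2.09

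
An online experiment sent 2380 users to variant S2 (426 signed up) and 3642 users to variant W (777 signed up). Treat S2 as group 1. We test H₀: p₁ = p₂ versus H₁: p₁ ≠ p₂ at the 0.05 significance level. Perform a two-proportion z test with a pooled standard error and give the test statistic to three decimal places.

z = -3.260

p̂₁ = 426/2380 ≈ 0.178992, p̂₂ = 777/3642 ≈ 0.213344.
Pooled p̂ = (426+777)/(2380+3642) = 1203/6022 = 0.199768.
SE = √(p̂(1−p̂)(1/n₁+1/n₂)) = √(0.199768·0.800232·0.000694742) = √(0.000111062) = 0.010539.
z = (0.178992 − 0.213344)/0.010539 = -0.034352/0.010539 = -3.260.
p-value = 2·P(Z > 3.260) ≈ 0.0011, so at α = 0.05 we reject H₀.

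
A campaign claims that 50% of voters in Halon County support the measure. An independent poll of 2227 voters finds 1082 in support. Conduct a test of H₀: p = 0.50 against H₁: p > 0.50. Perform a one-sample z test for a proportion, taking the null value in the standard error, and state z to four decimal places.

z = -1.3350

p̂ = 1082/2227 = 0.4858554.
Standard error under H₀: √(0.5×0.5/2227) = 0.0105952.
z = (0.4858554 − 0.5)/0.0105952 = -0.0141446/0.0105952 = -1.3350.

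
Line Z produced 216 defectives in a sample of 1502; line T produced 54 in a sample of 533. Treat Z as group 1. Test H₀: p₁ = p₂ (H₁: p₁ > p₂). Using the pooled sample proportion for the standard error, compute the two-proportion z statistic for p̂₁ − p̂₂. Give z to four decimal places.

p̂₁ = 216/1502 = 0.14380826, p̂₂ = 54/533 = 0.10131332.
Pooled p̂ = (216+54)/(1502+533) = 270/2035 = 0.13267813.
SE = √(p̂(1−p̂)(1/n₁+1/n₂)) = √(0.13267813·0.86732187·0.00254195) = √(0.000292514) = 0.01710305.
z = (0.14380826 − 0.10131332)/0.01710305 = 0.04249494/0.01710305 = 2.4846.
p-value = P(Z > 2.485) ≈ 0.0065.

z = 2.4846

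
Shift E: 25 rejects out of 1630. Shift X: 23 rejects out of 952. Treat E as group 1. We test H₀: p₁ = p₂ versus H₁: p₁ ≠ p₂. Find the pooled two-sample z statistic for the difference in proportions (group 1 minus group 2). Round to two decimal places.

z = -1.60

p̂₁ = 25/1630 ≈ 0.01534, p̂₂ = 23/952 ≈ 0.02416.
Pooled p̂ = (25+23)/(1630+952) = 48/2582 = 0.01859.
SE = √(0.0182446 × 0.00166392) = 0.00551.
z = (0.01534 − 0.02416)/0.00551 = -0.00882/0.00551 = -1.60.
Two-sided p-value ≈ 2·Φ(−1.601) = 0.1093.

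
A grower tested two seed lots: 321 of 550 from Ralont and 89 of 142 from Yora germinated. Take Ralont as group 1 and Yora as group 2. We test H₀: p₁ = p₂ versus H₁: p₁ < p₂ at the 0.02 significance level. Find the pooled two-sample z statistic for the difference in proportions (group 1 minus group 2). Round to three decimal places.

p̂₁ = 321/550 = 0.58364, p̂₂ = 89/142 = 0.62676.
Pooled p̂ = (321+89)/(550+142) = 410/692 = 0.59249.
SE = √(0.241446 × 0.00886044) = 0.04625.
z = (0.58364 − 0.62676)/0.04625 = -0.04312/0.04625 = -0.932.
p-value = P(Z < -0.932) ≈ 0.1756, so at α = 0.02 we fail to reject H₀.

z = -0.932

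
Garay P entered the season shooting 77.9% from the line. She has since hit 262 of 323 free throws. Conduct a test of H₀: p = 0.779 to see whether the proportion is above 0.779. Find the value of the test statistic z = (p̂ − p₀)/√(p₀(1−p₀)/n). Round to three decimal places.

p̂ = 262/323 = 0.81115.
Standard error under H₀: √(0.779×0.221/323) = 0.02309.
z = (0.81115 − 0.779)/0.02309 = 0.03215/0.02309 = 1.392.
p-value = P(Z > 1.392) ≈ 0.0819.

z = 1.392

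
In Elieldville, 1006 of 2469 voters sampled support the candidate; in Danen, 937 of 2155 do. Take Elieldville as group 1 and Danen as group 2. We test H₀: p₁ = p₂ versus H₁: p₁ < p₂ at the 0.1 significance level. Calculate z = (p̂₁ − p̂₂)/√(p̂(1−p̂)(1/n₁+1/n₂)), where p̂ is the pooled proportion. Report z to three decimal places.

z = -1.880

p̂₁ = 1006/2469 = 0.40745, p̂₂ = 937/2155 = 0.43480.
Pooled p̂ = (1006+937)/(2469+2155) = 1943/4624 = 0.42020.
SE = √(p̂(1−p̂)(1/n₁+1/n₂)) = √(0.42020·0.57980·0.000869059) = √(0.000211731) = 0.01455.
z = (0.40745 − 0.43480)/0.01455 = -0.02735/0.01455 = -1.880.
p-value = P(Z < -1.880) ≈ 0.0301; since p < α = 0.1, reject H₀.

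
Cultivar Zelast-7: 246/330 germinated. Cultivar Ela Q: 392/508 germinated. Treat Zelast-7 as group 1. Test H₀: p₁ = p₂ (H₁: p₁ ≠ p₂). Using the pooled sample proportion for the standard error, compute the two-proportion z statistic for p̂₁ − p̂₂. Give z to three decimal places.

p̂₁ = 246/330 ≈ 0.74545, p̂₂ = 392/508 ≈ 0.77165.
Pooled p̂ = (246+392)/(330+508) = 638/838 = 0.76134.
SE = √(0.181703 × 0.00499881) = 0.03014.
z = (0.74545 − 0.77165)/0.03014 = -0.02620/0.03014 = -0.869.

z = -0.869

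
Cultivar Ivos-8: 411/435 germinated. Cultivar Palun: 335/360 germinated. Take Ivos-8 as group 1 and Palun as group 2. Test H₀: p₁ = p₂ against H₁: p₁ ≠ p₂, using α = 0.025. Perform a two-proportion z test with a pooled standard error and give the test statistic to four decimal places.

p̂₁ = 411/435 = 0.944828, p̂₂ = 335/360 = 0.930556.
Pooled p̂ = (411+335)/(435+360) = 746/795 = 0.938365.
SE = √(p̂(1−p̂)(1/n₁+1/n₂)) = √(0.938365·0.061635·0.00507663) = √(0.000293614) = 0.017135.
z = (0.944828 − 0.930556)/0.017135 = 0.014272/0.017135 = 0.8329.
p-value = 2·P(Z > 0.833) ≈ 0.4049. With α = 0.025, fail to reject H₀.

z = 0.8329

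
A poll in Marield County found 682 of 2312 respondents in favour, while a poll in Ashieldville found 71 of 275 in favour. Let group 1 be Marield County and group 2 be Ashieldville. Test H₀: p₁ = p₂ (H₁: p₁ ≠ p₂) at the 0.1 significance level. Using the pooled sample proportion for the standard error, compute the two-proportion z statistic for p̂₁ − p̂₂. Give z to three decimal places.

z = 1.270

p̂₁ = 682/2312 ≈ 0.29498, p̂₂ = 71/275 ≈ 0.25818.
Pooled p̂ = (682+71)/(2312+275) = 753/2587 = 0.29107.
SE = √(p̂(1−p̂)(1/n₁+1/n₂)) = √(0.29107·0.70893·0.00406889) = √(0.00083961) = 0.02898.
z = (0.29498 − 0.25818)/0.02898 = 0.03680/0.02898 = 1.270.
Two-sided p-value ≈ 2·Φ(−1.270) = 0.2041, so at α = 0.1 we fail to reject H₀.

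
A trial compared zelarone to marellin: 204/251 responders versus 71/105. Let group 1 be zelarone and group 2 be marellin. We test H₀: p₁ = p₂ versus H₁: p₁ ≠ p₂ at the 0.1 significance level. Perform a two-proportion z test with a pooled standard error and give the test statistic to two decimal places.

p̂₁ = 204/251 ≈ 0.8127, p̂₂ = 71/105 ≈ 0.6762.
Pooled p̂ = (204+71)/(251+105) = 275/356 = 0.7725.
SE = √(0.175759 × 0.0135079) = 0.0487.
z = (0.8127 − 0.6762)/0.0487 = 0.1365/0.0487 = 2.80.
p-value = 2·P(Z > 2.803) ≈ 0.0051, so at α = 0.1 we reject H₀.

z = 2.80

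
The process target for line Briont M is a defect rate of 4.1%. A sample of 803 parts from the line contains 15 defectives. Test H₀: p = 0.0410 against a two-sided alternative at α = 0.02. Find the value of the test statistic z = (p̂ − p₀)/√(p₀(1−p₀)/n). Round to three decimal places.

z = -3.190

p̂ = 15/803 ≈ 0.0186800.
Standard error under H₀: √(0.041×0.959/803) = 0.0069975.
z = (0.0186800 − 0.041)/0.0069975 = -0.0223200/0.0069975 = -3.190.
p-value = 2·P(Z > 3.190) ≈ 0.0014; since p < α = 0.02, reject H₀.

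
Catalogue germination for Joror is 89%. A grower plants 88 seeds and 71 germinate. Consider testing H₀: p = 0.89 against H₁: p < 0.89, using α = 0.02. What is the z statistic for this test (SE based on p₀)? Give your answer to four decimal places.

p̂ = 71/88 = 0.806818.
Under H₀, SE = √(0.89·0.11/88) = √(0.0011125) = 0.033354.
z = (0.806818 − 0.89)/0.033354 = -0.083182/0.033354 = -2.4939.
p-value = P(Z < -2.494) ≈ 0.0063; since p < α = 0.02, reject H₀.

z = -2.4939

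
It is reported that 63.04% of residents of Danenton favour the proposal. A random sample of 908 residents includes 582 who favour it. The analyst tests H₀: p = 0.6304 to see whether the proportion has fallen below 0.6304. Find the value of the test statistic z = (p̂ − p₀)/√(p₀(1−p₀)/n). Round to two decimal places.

z = 0.66

p̂ = 582/908 = 0.6410.
Under H₀, SE = √(0.6304·0.3696/908) = √(0.000256603) = 0.0160.
z = (0.6410 − 0.6304)/0.0160 = 0.0106/0.0160 = 0.66.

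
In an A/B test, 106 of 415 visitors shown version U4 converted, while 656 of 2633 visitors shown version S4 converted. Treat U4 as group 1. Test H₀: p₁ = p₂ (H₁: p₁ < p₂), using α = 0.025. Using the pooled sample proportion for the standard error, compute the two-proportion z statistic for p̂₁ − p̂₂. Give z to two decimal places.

z = 0.27

p̂₁ = 106/415 = 0.25542, p̂₂ = 656/2633 = 0.24915.
Pooled p̂ = (106+656)/(415+2633) = 762/3048 = 0.25000.
SE = √(0.1875 × 0.00278943) = 0.02287.
z = (0.25542 − 0.24915)/0.02287 = 0.00627/0.02287 = 0.27.
p-value = P(Z < 0.274) ≈ 0.6081. With α = 0.025, fail to reject H₀.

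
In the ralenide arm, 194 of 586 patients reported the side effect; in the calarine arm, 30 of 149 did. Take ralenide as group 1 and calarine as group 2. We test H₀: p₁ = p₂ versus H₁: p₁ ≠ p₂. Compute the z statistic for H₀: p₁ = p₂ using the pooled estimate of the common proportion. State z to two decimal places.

z = 3.07

p̂₁ = 194/586 = 0.33106, p̂₂ = 30/149 = 0.20134.
Pooled p̂ = (194+30)/(586+149) = 224/735 = 0.30476.
SE = √(p̂(1−p̂)(1/n₁+1/n₂)) = √(0.30476·0.69524·0.00841789) = √(0.0017836) = 0.04223.
z = (0.33106 − 0.20134)/0.04223 = 0.12972/0.04223 = 3.07.
Two-sided p-value ≈ 2·Φ(−3.071) = 0.0021.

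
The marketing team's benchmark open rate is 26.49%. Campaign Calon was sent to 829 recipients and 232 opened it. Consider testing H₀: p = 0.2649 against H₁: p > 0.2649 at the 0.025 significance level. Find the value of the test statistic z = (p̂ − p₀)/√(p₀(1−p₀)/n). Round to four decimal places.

z = 0.9758

p̂ = 232/829 = 0.279855.
Standard error under H₀: √(0.2649×0.7351/829) = 0.015326.
z = (0.279855 − 0.2649)/0.015326 = 0.014955/0.015326 = 0.9758.
p-value = P(Z > 0.976) ≈ 0.1646. With α = 0.025, fail to reject H₀.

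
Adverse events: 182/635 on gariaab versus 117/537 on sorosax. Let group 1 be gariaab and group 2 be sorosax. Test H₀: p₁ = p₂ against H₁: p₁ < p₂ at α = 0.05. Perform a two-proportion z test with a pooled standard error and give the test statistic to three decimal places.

p̂₁ = 182/635 ≈ 0.286614, p̂₂ = 117/537 ≈ 0.217877.
Pooled p̂ = (182+117)/(635+537) = 299/1172 = 0.255119.
SE = √(p̂(1−p̂)(1/n₁+1/n₂)) = √(0.255119·0.744881·0.003437) = √(0.000653145) = 0.025557.
z = (0.286614 − 0.217877)/0.025557 = 0.068737/0.025557 = 2.690.
p-value = P(Z < 2.690) ≈ 0.9964, so at α = 0.05 we fail to reject H₀.

z = 2.690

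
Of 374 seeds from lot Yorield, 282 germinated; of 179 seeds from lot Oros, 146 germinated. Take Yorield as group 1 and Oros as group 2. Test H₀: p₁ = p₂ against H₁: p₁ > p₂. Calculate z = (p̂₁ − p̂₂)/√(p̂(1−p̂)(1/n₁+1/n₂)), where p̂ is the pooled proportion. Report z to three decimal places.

p̂₁ = 282/374 ≈ 0.75401, p̂₂ = 146/179 ≈ 0.81564.
Pooled p̂ = (282+146)/(374+179) = 428/553 = 0.77396.
SE = √(p̂(1−p̂)(1/n₁+1/n₂)) = √(0.77396·0.22604·0.00826039) = √(0.00144512) = 0.03801.
z = (0.75401 − 0.81564)/0.03801 = -0.06163/0.03801 = -1.621.

z = -1.621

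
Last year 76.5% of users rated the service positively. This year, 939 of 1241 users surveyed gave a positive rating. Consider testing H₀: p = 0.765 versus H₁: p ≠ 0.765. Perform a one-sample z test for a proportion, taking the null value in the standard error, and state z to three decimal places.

p̂ = 939/1241 = 0.75665.
SE = √(p₀(1−p₀)/n) = √(0.17977/1241) = 0.01204.
z = (0.75665 − 0.765)/0.01204 = -0.00835/0.01204 = -0.694.
p-value = 2·P(Z > 0.694) ≈ 0.4877.

z = -0.694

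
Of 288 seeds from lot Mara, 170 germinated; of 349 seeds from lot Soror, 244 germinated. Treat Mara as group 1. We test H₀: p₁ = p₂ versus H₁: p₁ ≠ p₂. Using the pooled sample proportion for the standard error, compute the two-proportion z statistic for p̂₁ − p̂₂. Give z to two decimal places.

z = -2.87

p̂₁ = 170/288 ≈ 0.59028, p̂₂ = 244/349 ≈ 0.69914.
Pooled p̂ = (170+244)/(288+349) = 414/637 = 0.64992.
SE = √(p̂(1−p̂)(1/n₁+1/n₂)) = √(0.64992·0.35008·0.00633755) = √(0.00144194) = 0.03797.
z = (0.59028 − 0.69914)/0.03797 = -0.10886/0.03797 = -2.87.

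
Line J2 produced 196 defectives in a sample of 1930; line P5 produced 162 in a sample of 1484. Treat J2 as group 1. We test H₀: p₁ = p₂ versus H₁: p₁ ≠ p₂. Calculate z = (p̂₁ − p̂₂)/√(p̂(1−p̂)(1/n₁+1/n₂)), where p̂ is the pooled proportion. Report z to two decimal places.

z = -0.72

p̂₁ = 196/1930 ≈ 0.1016, p̂₂ = 162/1484 ≈ 0.1092.
Pooled p̂ = (196+162)/(1930+1484) = 358/3414 = 0.1049.
SE = √(0.0938662 × 0.00119199) = 0.0106.
z = (0.1016 − 0.1092)/0.0106 = -0.0076/0.0106 = -0.72.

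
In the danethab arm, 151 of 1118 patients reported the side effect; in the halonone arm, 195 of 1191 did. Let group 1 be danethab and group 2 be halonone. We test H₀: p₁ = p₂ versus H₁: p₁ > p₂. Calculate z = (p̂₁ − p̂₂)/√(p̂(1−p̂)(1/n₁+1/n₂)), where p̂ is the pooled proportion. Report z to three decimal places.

p̂₁ = 151/1118 = 0.13506, p̂₂ = 195/1191 = 0.16373.
Pooled p̂ = (151+195)/(1118+1191) = 346/2309 = 0.14985.
SE = √(p̂(1−p̂)(1/n₁+1/n₂)) = √(0.14985·0.85015·0.00173408) = √(0.000220912) = 0.01486.
z = (0.13506 − 0.16373)/0.01486 = -0.02867/0.01486 = -1.929.
p-value = P(Z > -1.929) ≈ 0.9731.

z = -1.929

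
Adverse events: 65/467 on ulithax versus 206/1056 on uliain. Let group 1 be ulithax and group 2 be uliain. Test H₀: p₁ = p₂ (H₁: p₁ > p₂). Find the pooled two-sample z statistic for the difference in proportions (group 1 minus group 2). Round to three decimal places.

z = -2.630

p̂₁ = 65/467 ≈ 0.13919, p̂₂ = 206/1056 ≈ 0.19508.
Pooled p̂ = (65+206)/(467+1056) = 271/1523 = 0.17794.
SE = √(0.146276 × 0.0030883) = 0.02125.
z = (0.13919 − 0.19508)/0.02125 = -0.05589/0.02125 = -2.630.
p-value = P(Z > -2.630) ≈ 0.9957.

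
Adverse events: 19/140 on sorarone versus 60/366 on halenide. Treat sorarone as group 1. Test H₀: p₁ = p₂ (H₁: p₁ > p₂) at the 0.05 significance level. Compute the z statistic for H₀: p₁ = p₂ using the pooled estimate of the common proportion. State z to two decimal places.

z = -0.78

p̂₁ = 19/140 = 0.1357, p̂₂ = 60/366 = 0.1639.
Pooled p̂ = (19+60)/(140+366) = 79/506 = 0.1561.
SE = √(0.131751 × 0.0098751) = 0.0361.
z = (0.1357 − 0.1639)/0.0361 = -0.0282/0.0361 = -0.78.
p-value = P(Z > -0.782) ≈ 0.7830. With α = 0.05, fail to reject H₀.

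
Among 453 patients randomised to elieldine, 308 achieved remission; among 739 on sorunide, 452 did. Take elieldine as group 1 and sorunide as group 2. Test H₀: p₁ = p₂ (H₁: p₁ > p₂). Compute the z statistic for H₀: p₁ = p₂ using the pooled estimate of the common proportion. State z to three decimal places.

p̂₁ = 308/453 ≈ 0.67991, p̂₂ = 452/739 ≈ 0.61164.
Pooled p̂ = (308+452)/(453+739) = 760/1192 = 0.63758.
SE = √(p̂(1−p̂)(1/n₁+1/n₂)) = √(0.63758·0.36242·0.00356069) = √(0.00082277) = 0.02868.
z = (0.67991 − 0.61164)/0.02868 = 0.06827/0.02868 = 2.380.
p-value = P(Z > 2.380) ≈ 0.0087.

z = 2.380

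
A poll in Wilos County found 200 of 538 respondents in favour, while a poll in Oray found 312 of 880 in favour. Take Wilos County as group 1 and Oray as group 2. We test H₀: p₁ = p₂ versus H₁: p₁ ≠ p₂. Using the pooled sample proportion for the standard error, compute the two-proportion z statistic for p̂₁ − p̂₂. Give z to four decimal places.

z = 0.6544

p̂₁ = 200/538 = 0.371747, p̂₂ = 312/880 = 0.354545.
Pooled p̂ = (200+312)/(538+880) = 512/1418 = 0.361072.
SE = √(p̂(1−p̂)(1/n₁+1/n₂)) = √(0.361072·0.638928·0.0029951) = √(0.000690966) = 0.026286.
z = (0.371747 − 0.354545)/0.026286 = 0.017202/0.026286 = 0.6544.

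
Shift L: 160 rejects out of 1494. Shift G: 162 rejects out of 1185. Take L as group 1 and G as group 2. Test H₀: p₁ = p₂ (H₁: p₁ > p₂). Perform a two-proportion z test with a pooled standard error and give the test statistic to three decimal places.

z = -2.341

p̂₁ = 160/1494 ≈ 0.10710, p̂₂ = 162/1185 ≈ 0.13671.
Pooled p̂ = (160+162)/(1494+1185) = 322/2679 = 0.12019.
SE = √(0.105747 × 0.00151323) = 0.01265.
z = (0.10710 − 0.13671)/0.01265 = -0.02961/0.01265 = -2.341.
p-value = P(Z > -2.341) ≈ 0.9904.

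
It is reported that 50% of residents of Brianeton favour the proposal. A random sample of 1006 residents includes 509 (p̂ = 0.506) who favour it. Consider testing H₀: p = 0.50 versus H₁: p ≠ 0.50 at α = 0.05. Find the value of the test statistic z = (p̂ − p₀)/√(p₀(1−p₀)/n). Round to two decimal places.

p̂ = 509/1006 ≈ 0.5060.
Standard error under H₀: √(0.5×0.5/1006) = 0.0158.
z = (0.5060 − 0.5)/0.0158 = 0.0060/0.0158 = 0.38.
p-value = 2·P(Z > 0.378) ≈ 0.7052; since p > α = 0.05, fail to reject H₀.

z = 0.38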